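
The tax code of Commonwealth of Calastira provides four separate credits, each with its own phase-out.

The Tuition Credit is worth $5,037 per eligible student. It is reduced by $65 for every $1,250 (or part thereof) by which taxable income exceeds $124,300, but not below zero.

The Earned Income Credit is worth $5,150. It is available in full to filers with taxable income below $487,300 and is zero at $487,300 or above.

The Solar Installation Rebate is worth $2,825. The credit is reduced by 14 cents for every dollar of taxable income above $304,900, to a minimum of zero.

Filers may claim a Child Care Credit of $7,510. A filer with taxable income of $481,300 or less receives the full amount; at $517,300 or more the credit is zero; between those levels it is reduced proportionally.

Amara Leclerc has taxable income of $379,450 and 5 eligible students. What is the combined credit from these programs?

$24,520

Tuition Credit: base = 5 × $5,037 = $25,185. income exceeds $124,300 by $255,150, which is 205 full-or-partial $1,250 increments; reduction = 205 × $65 = $13,325, leaving $11,860.
Earned Income Credit: $379,450 is below the $487,300 cutoff, so the full $5,150 applies.
Solar Installation Rebate: 14% of the $74,550 excess over $304,900 is $10,437 ≥ base, so the credit is $0.
Child Care Credit: $379,450 is at or below the $481,300 threshold, so the full $7,510 applies.
Total: $11,860 + $5,150 + $0 + $7,510 = $24,520.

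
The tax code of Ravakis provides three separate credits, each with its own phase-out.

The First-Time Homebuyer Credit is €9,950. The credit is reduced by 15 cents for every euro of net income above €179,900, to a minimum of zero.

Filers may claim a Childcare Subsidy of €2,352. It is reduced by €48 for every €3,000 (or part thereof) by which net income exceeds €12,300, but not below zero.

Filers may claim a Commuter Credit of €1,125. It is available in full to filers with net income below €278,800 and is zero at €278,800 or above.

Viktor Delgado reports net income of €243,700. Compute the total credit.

First-Time Homebuyer Credit: 15% of the €63,800 excess over €179,900 is €9,570; credit = €9,950 − €9,570 = €380.
Childcare Subsidy: income exceeds €12,300 by €231,400 → 78 increments × €48 = €3,744 ≥ base, so the credit is €0.
Commuter Credit: €243,700 is below the €278,800 cutoff, so the full €1,125 applies.
Total: €380 + €0 + €1,125 = €1,505.

€1,505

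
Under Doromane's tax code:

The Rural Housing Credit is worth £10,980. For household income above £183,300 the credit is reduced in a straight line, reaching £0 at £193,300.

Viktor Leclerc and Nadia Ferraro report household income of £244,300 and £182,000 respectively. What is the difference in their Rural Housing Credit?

£10,980

Viktor (£244,300): Rural Housing Credit: £244,300 is at or above £193,300, so the credit is £0.
Nadia (£182,000): Rural Housing Credit: £182,000 is at or below the £183,300 threshold, so the full £10,980 applies.
Difference: |£0 − £10,980| = £10,980.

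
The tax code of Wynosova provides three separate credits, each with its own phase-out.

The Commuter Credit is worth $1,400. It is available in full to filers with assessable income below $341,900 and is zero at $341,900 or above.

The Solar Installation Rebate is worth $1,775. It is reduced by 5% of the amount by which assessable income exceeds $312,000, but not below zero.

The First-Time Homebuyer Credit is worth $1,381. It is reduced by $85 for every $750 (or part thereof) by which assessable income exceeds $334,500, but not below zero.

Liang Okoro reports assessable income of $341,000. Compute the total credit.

Commuter Credit: $341,000 is below the $341,900 cutoff, so the full $1,400 applies.
Solar Installation Rebate: 5% of the $29,000 excess over $312,000 is $1,450; credit = $1,775 − $1,450 = $325.
First-Time Homebuyer Credit: income exceeds $334,500 by $6,500, which is 9 full-or-partial $750 increments; reduction = 9 × $85 = $765, leaving $616.
Total: $1,400 + $325 + $616 = $2,341.

$2,341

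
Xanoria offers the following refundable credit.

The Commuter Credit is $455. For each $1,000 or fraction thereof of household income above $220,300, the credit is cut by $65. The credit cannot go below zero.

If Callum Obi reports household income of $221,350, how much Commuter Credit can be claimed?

Commuter Credit: income exceeds $220,300 by $1,050, which is 2 full-or-partial $1,000 increments; reduction = 2 × $65 = $130, leaving $325.

$325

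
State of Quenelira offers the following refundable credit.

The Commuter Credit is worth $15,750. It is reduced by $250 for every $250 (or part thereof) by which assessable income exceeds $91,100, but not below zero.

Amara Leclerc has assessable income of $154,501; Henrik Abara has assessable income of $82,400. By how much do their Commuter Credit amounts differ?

Amara ($154,501): Commuter Credit: income exceeds $91,100 by $63,401 → 254 increments × $250 = $63,500 ≥ base, so the credit is $0.
Henrik ($82,400): Commuter Credit: $82,400 is at or below the $91,100 threshold, so the full $15,750 applies.
Difference: |$0 − $15,750| = $15,750.

$15,750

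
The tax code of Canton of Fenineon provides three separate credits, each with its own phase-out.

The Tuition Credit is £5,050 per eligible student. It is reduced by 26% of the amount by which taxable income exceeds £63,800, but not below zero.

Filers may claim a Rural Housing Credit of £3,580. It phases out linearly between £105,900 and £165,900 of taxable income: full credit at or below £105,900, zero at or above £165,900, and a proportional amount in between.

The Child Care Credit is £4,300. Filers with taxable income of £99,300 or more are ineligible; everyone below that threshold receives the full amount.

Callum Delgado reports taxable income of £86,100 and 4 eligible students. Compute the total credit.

Tuition Credit: base = 4 × £5,050 = £20,200. 26% of the £22,300 excess over £63,800 is £5,798; credit = £20,200 − £5,798 = £14,402.
Rural Housing Credit: £86,100 is at or below the £105,900 threshold, so the full £3,580 applies.
Child Care Credit: £86,100 is below the £99,300 cutoff, so the full £4,300 applies.
Total: £14,402 + £3,580 + £4,300 = £22,282.

£22,282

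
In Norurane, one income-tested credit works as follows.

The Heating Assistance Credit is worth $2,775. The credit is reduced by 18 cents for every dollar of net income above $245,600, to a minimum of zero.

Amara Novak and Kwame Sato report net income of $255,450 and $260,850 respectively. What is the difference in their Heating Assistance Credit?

Amara ($255,450): Heating Assistance Credit: 18% of the $9,850 excess over $245,600 is $1,773; credit = $2,775 − $1,773 = $1,002.
Kwame ($260,850): Heating Assistance Credit: 18% of the $15,250 excess over $245,600 is $2,745; credit = $2,775 − $2,745 = $30.
Difference: |$1,002 − $30| = $972.

$972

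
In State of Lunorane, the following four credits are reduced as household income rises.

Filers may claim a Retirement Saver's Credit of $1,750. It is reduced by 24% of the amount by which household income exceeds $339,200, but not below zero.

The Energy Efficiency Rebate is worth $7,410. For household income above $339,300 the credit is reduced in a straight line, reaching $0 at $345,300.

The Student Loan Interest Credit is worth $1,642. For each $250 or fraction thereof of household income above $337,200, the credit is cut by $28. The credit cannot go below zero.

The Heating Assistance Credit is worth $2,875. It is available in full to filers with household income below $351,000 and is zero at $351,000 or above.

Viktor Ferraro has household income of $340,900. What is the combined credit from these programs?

Retirement Saver's Credit: 24% of the $1,700 excess over $339,200 is $408; credit = $1,750 − $408 = $1,342.
Energy Efficiency Rebate: $340,900 is $1,600 into a $6,000 phase-out range, leaving 4,400/6,000 of the credit: $7,410 × 4,400/6,000 = $5,434.
Student Loan Interest Credit: income exceeds $337,200 by $3,700, which is 15 full-or-partial $250 increments; reduction = 15 × $28 = $420, leaving $1,222.
Heating Assistance Credit: $340,900 is below the $351,000 cutoff, so the full $2,875 applies.
Total: $1,342 + $5,434 + $1,222 + $2,875 = $10,873.

$10,873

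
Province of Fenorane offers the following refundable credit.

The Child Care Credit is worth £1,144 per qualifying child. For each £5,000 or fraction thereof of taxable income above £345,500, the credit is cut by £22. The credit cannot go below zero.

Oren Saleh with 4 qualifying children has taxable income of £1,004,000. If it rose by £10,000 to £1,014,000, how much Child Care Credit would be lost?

At £1,004,000 — base = 4 × £1,144 = £4,576. income exceeds £345,500 by £658,500, which is 132 full-or-partial £5,000 increments; reduction = 132 × £22 = £2,904, leaving £1,672.
At £1,014,000 — base = 4 × £1,144 = £4,576. income exceeds £345,500 by £668,500, which is 134 full-or-partial £5,000 increments; reduction = 134 × £22 = £2,948, leaving £1,628.
Lost: £1,672 − £1,628 = £44.

£44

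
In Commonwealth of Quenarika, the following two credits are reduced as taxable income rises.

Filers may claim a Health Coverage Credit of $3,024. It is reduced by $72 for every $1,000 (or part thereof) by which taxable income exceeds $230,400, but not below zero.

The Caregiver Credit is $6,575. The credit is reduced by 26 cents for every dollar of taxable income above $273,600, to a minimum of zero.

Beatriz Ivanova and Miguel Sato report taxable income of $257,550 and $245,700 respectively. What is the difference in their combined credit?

$864

Beatriz ($257,550): Health Coverage Credit: income exceeds $230,400 by $27,150, which is 28 full-or-partial $1,000 increments; reduction = 28 × $72 = $2,016, leaving $1,008. Caregiver Credit: $257,550 is at or below the $273,600 threshold, so the full $6,575 applies. total $1,008 + $6,575 = $7,583
Miguel ($245,700): Health Coverage Credit: income exceeds $230,400 by $15,300, which is 16 full-or-partial $1,000 increments; reduction = 16 × $72 = $1,152, leaving $1,872. Caregiver Credit: $245,700 is at or below the $273,600 threshold, so the full $6,575 applies. total $1,872 + $6,575 = $8,447
Difference: |$7,583 − $8,447| = $864.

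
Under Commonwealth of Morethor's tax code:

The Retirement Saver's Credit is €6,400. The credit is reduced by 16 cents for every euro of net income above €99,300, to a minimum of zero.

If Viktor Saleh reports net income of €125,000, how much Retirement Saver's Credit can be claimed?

€2,288

Retirement Saver's Credit: 16% of the €25,700 excess over €99,300 is €4,112; credit = €6,400 − €4,112 = €2,288.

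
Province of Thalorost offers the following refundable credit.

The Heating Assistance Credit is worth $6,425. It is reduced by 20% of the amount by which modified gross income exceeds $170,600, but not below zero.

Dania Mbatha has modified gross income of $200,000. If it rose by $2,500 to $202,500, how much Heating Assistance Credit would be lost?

At $200,000 — 20% of the $29,400 excess over $170,600 is $5,880; credit = $6,425 − $5,880 = $545.
At $202,500 — 20% of the $31,900 excess over $170,600 is $6,380; credit = $6,425 − $6,380 = $45.
Lost: $545 − $45 = $500.

$500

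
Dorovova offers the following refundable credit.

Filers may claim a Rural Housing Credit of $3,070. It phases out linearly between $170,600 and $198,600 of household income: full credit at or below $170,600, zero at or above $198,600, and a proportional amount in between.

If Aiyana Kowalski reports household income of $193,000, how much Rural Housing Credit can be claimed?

Rural Housing Credit: $193,000 is $22,400 into a $28,000 phase-out range, leaving 5,600/28,000 of the credit: $3,070 × 5,600/28,000 = $614.

$614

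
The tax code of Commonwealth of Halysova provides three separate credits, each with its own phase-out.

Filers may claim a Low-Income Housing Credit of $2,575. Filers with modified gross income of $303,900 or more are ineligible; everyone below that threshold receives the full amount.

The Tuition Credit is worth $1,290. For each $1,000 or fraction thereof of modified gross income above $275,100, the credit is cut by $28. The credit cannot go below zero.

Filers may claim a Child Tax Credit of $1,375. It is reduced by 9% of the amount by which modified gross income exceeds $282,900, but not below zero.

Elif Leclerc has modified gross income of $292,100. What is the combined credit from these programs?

$3,936

Low-Income Housing Credit: $292,100 is below the $303,900 cutoff, so the full $2,575 applies.
Tuition Credit: income exceeds $275,100 by $17,000, which is 17 full-or-partial $1,000 increments; reduction = 17 × $28 = $476, leaving $814.
Child Tax Credit: 9% of the $9,200 excess over $282,900 is $828; credit = $1,375 − $828 = $547.
Total: $2,575 + $814 + $547 = $3,936.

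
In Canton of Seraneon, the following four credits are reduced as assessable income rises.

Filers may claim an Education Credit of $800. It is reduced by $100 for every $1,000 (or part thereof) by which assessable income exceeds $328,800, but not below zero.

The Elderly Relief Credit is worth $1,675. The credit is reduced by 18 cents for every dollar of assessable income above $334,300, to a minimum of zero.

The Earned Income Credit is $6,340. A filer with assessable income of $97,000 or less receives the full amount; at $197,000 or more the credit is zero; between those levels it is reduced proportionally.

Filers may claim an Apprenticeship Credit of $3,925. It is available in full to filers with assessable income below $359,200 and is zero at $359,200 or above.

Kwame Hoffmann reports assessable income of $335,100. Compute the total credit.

Education Credit: income exceeds $328,800 by $6,300, which is 7 full-or-partial $1,000 increments; reduction = 7 × $100 = $700, leaving $100.
Elderly Relief Credit: 18% of the $800 excess over $334,300 is $144; credit = $1,675 − $144 = $1,531.
Earned Income Credit: $335,100 is at or above $197,000, so the credit is $0.
Apprenticeship Credit: $335,100 is below the $359,200 cutoff, so the full $3,925 applies.
Total: $100 + $1,531 + $0 + $3,925 = $5,556.

$5,556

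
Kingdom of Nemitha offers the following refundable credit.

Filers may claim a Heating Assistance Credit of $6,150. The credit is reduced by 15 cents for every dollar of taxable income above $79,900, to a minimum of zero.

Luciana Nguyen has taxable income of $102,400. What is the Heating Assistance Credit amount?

$2,775

Heating Assistance Credit: 15% of the $22,500 excess over $79,900 is $3,375; credit = $6,150 − $3,375 = $2,775.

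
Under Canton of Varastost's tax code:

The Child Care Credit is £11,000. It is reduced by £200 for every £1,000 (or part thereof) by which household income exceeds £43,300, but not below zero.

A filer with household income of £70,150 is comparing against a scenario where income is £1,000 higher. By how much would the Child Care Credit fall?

£200

At £70,150 — income exceeds £43,300 by £26,850, which is 27 full-or-partial £1,000 increments; reduction = 27 × £200 = £5,400, leaving £5,600.
At £71,150 — income exceeds £43,300 by £27,850, which is 28 full-or-partial £1,000 increments; reduction = 28 × £200 = £5,600, leaving £5,400.
Lost: £5,600 − £5,400 = £200.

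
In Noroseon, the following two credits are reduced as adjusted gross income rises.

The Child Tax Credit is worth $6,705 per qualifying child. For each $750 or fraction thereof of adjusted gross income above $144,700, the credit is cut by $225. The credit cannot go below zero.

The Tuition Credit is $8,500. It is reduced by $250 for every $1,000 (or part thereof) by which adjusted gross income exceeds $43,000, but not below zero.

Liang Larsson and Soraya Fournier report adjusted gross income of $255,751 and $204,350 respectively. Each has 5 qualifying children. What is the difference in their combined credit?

$15,525

Liang ($255,751): Child Tax Credit: base = 5 × $6,705 = $33,525. income exceeds $144,700 by $111,051 → 149 increments × $225 = $33,525 ≥ base, so the credit is $0. Tuition Credit: income exceeds $43,000 by $212,751 → 213 increments × $250 = $53,250 ≥ base, so the credit is $0. total $0 + $0 = $0
Soraya ($204,350): Child Tax Credit: base = 5 × $6,705 = $33,525. income exceeds $144,700 by $59,650, which is 80 full-or-partial $750 increments; reduction = 80 × $225 = $18,000, leaving $15,525. Tuition Credit: income exceeds $43,000 by $161,350 → 162 increments × $250 = $40,500 ≥ base, so the credit is $0. total $15,525 + $0 = $15,525
Difference: |$0 − $15,525| = $15,525.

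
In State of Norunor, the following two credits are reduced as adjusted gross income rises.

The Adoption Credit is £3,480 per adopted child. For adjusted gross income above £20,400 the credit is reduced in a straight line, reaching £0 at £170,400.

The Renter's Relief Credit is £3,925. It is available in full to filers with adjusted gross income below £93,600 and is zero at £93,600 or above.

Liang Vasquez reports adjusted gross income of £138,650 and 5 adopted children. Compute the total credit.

£3,683

Adoption Credit: base = 5 × £3,480 = £17,400. £138,650 is £118,250 into a £150,000 phase-out range, leaving 31,750/150,000 of the credit: £17,400 × 31,750/150,000 = £3,683.
Renter's Relief Credit: £138,650 meets or exceeds the £93,600 cutoff, so the credit is £0.
Total: £3,683 + £0 = £3,683.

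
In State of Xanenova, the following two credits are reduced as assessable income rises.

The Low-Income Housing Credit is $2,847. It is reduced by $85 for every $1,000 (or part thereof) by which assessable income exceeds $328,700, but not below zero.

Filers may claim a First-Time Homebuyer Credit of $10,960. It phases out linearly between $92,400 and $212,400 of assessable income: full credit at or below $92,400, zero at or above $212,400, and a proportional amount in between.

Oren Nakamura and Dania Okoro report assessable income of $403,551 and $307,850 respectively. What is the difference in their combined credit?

$2,847

Oren ($403,551): Low-Income Housing Credit: income exceeds $328,700 by $74,851 → 75 increments × $85 = $6,375 ≥ base, so the credit is $0. First-Time Homebuyer Credit: $403,551 is at or above $212,400, so the credit is $0. total $0 + $0 = $0
Dania ($307,850): Low-Income Housing Credit: $307,850 is at or below the $328,700 threshold, so the full $2,847 applies. First-Time Homebuyer Credit: $307,850 is at or above $212,400, so the credit is $0. total $2,847 + $0 = $2,847
Difference: |$0 − $2,847| = $2,847.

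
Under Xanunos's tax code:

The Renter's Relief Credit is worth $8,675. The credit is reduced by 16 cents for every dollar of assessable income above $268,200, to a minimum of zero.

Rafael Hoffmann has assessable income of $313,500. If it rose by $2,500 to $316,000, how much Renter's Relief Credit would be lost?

$400

At $313,500 — 16% of the $45,300 excess over $268,200 is $7,248; credit = $8,675 − $7,248 = $1,427.
At $316,000 — 16% of the $47,800 excess over $268,200 is $7,648; credit = $8,675 − $7,648 = $1,027.
Lost: $1,427 − $1,027 = $400.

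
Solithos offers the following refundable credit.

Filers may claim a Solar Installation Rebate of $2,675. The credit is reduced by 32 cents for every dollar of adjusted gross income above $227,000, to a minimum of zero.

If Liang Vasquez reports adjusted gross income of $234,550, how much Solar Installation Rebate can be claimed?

$259

Solar Installation Rebate: 32% of the $7,550 excess over $227,000 is $2,416; credit = $2,675 − $2,416 = $259.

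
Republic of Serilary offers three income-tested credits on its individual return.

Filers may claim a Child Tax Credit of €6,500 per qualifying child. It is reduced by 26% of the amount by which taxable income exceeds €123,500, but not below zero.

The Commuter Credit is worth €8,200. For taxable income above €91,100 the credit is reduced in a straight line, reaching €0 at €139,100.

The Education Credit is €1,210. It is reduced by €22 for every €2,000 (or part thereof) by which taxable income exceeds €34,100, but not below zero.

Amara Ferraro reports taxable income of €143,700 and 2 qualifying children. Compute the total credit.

Child Tax Credit: base = 2 × €6,500 = €13,000. 26% of the €20,200 excess over €123,500 is €5,252; credit = €13,000 − €5,252 = €7,748.
Commuter Credit: €143,700 is at or above €139,100, so the credit is €0.
Education Credit: income exceeds €34,100 by €109,600 → 55 increments × €22 = €1,210 ≥ base, so the credit is €0.
Total: €7,748 + €0 + €0 = €7,748.

€7,748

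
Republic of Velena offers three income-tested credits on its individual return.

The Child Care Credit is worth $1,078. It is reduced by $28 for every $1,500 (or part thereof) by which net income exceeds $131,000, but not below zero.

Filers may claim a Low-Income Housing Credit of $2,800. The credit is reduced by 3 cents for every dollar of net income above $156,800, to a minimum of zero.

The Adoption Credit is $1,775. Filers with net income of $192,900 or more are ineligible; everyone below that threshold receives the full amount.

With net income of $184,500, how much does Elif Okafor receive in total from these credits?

Child Care Credit: income exceeds $131,000 by $53,500, which is 36 full-or-partial $1,500 increments; reduction = 36 × $28 = $1,008, leaving $70.
Low-Income Housing Credit: 3% of the $27,700 excess over $156,800 is $831; credit = $2,800 − $831 = $1,969.
Adoption Credit: $184,500 is below the $192,900 cutoff, so the full $1,775 applies.
Total: $70 + $1,969 + $1,775 = $3,814.

$3,814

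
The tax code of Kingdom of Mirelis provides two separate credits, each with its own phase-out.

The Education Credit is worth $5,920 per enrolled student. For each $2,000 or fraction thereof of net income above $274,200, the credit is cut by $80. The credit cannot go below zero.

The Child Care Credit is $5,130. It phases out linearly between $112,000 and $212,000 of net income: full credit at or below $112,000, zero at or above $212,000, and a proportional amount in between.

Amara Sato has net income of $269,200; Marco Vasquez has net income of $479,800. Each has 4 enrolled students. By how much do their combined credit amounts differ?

$8,240

Amara ($269,200): Education Credit: base = 4 × $5,920 = $23,680. $269,200 is at or below the $274,200 threshold, so the full $23,680 applies. Child Care Credit: $269,200 is at or above $212,000, so the credit is $0. total $23,680 + $0 = $23,680
Marco ($479,800): Education Credit: base = 4 × $5,920 = $23,680. income exceeds $274,200 by $205,600, which is 103 full-or-partial $2,000 increments; reduction = 103 × $80 = $8,240, leaving $15,440. Child Care Credit: $479,800 is at or above $212,000, so the credit is $0. total $15,440 + $0 = $15,440
Difference: |$23,680 − $15,440| = $8,240.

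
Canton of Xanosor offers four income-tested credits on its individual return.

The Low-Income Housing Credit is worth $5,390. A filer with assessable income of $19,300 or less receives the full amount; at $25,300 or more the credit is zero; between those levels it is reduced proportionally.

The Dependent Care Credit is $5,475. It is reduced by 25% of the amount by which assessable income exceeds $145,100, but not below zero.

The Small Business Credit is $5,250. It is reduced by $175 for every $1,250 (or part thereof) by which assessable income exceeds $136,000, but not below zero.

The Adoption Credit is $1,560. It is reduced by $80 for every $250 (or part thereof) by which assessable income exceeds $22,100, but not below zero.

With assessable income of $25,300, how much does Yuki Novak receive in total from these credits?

$11,245

Low-Income Housing Credit: $25,300 is at or above $25,300, so the credit is $0.
Dependent Care Credit: $25,300 is at or below the $145,100 threshold, so the full $5,475 applies.
Small Business Credit: $25,300 is at or below the $136,000 threshold, so the full $5,250 applies.
Adoption Credit: income exceeds $22,100 by $3,200, which is 13 full-or-partial $250 increments; reduction = 13 × $80 = $1,040, leaving $520.
Total: $0 + $5,475 + $5,250 + $520 = $11,245.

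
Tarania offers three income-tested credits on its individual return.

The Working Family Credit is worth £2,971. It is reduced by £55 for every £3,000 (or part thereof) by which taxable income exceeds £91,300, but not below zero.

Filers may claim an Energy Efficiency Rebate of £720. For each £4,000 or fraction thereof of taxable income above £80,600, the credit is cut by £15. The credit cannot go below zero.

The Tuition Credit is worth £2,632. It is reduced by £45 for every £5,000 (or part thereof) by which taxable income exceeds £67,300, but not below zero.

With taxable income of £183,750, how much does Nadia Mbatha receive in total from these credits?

£3,148

Working Family Credit: income exceeds £91,300 by £92,450, which is 31 full-or-partial £3,000 increments; reduction = 31 × £55 = £1,705, leaving £1,266.
Energy Efficiency Rebate: income exceeds £80,600 by £103,150, which is 26 full-or-partial £4,000 increments; reduction = 26 × £15 = £390, leaving £330.
Tuition Credit: income exceeds £67,300 by £116,450, which is 24 full-or-partial £5,000 increments; reduction = 24 × £45 = £1,080, leaving £1,552.
Total: £1,266 + £330 + £1,552 = £3,148.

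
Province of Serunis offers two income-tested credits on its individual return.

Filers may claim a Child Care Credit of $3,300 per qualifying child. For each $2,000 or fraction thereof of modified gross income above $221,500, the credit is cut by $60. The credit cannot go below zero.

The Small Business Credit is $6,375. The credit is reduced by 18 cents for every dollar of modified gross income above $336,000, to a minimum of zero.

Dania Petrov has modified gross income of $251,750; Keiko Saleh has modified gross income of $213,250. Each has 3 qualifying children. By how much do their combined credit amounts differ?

Dania ($251,750): Child Care Credit: base = 3 × $3,300 = $9,900. income exceeds $221,500 by $30,250, which is 16 full-or-partial $2,000 increments; reduction = 16 × $60 = $960, leaving $8,940. Small Business Credit: $251,750 is at or below the $336,000 threshold, so the full $6,375 applies. total $8,940 + $6,375 = $15,315
Keiko ($213,250): Child Care Credit: base = 3 × $3,300 = $9,900. $213,250 is at or below the $221,500 threshold, so the full $9,900 applies. Small Business Credit: $213,250 is at or below the $336,000 threshold, so the full $6,375 applies. total $9,900 + $6,375 = $16,275
Difference: |$15,315 − $16,275| = $960.

$960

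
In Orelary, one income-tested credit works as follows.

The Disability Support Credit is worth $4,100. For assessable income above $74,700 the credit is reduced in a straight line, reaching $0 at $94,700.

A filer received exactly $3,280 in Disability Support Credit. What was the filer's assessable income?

$78,700

$3,280 is 3,280/4,100 of the full $4,100, so 820/4,100 of the $20,000 range has been used: income = $74,700 + $20,000 × 820/4,100 = $78,700.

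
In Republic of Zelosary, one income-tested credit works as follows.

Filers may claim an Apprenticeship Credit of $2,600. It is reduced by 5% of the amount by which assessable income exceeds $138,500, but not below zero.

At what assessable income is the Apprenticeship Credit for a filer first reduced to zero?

$190,500

The credit falls by 5% of each dollar above $138,500, so it reaches zero when the excess is $2,600 / 5% = $52,000: income = $138,500 + $52,000 = $190,500.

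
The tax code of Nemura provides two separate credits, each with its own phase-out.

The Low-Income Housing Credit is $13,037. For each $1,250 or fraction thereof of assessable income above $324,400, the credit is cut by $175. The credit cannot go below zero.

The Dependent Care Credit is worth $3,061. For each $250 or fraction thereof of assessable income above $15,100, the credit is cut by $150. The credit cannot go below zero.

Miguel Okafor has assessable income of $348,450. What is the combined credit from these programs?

$9,537

Low-Income Housing Credit: income exceeds $324,400 by $24,050, which is 20 full-or-partial $1,250 increments; reduction = 20 × $175 = $3,500, leaving $9,537.
Dependent Care Credit: income exceeds $15,100 by $333,350 → 1334 increments × $150 = $200,100 ≥ base, so the credit is $0.
Total: $9,537 + $0 = $9,537.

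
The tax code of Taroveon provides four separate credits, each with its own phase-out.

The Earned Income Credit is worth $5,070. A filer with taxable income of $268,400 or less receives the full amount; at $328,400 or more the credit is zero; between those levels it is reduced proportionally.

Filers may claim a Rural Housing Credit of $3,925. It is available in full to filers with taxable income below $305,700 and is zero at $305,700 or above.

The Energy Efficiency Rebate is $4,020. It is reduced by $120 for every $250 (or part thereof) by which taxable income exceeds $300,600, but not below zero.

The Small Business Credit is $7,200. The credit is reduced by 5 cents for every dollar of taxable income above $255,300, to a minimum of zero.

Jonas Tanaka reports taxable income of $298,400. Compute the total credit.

$15,525

Earned Income Credit: $298,400 is $30,000 into a $60,000 phase-out range, leaving 30,000/60,000 of the credit: $5,070 × 30,000/60,000 = $2,535.
Rural Housing Credit: $298,400 is below the $305,700 cutoff, so the full $3,925 applies.
Energy Efficiency Rebate: $298,400 is at or below the $300,600 threshold, so the full $4,020 applies.
Small Business Credit: 5% of the $43,100 excess over $255,300 is $2,155; credit = $7,200 − $2,155 = $5,045.
Total: $2,535 + $3,925 + $4,020 + $5,045 = $15,525.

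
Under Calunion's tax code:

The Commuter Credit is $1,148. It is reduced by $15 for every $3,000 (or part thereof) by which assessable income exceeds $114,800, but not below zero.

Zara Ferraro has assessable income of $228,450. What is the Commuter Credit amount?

$578

Commuter Credit: income exceeds $114,800 by $113,650, which is 38 full-or-partial $3,000 increments; reduction = 38 × $15 = $570, leaving $578.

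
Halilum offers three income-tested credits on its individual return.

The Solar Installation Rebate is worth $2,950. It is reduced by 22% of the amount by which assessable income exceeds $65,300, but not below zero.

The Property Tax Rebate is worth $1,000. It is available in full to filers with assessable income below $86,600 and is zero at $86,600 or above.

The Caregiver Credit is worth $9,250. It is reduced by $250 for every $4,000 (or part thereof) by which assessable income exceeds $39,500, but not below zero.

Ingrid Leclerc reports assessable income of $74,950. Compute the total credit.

Solar Installation Rebate: 22% of the $9,650 excess over $65,300 is $2,123; credit = $2,950 − $2,123 = $827.
Property Tax Rebate: $74,950 is below the $86,600 cutoff, so the full $1,000 applies.
Caregiver Credit: income exceeds $39,500 by $35,450, which is 9 full-or-partial $4,000 increments; reduction = 9 × $250 = $2,250, leaving $7,000.
Total: $827 + $1,000 + $7,000 = $8,827.

$8,827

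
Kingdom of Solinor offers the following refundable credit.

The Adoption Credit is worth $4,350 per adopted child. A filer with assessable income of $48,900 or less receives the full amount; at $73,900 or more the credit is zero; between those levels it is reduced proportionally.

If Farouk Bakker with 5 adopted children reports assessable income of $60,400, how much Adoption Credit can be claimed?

$11,745

Adoption Credit: base = 5 × $4,350 = $21,750. $60,400 is $11,500 into a $25,000 phase-out range, leaving 13,500/25,000 of the credit: $21,750 × 13,500/25,000 = $11,745.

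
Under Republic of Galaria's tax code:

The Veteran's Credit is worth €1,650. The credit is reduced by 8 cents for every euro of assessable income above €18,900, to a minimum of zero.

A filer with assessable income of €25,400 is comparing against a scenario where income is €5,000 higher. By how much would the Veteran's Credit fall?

At €25,400 — 8% of the €6,500 excess over €18,900 is €520; credit = €1,650 − €520 = €1,130.
At €30,400 — 8% of the €11,500 excess over €18,900 is €920; credit = €1,650 − €920 = €730.
Lost: €1,130 − €730 = €400.

€400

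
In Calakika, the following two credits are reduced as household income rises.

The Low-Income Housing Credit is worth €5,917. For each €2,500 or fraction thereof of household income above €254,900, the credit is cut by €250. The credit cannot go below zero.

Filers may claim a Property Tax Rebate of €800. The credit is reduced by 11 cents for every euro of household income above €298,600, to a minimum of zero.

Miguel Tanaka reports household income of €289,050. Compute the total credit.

€3,217

Low-Income Housing Credit: income exceeds €254,900 by €34,150, which is 14 full-or-partial €2,500 increments; reduction = 14 × €250 = €3,500, leaving €2,417.
Property Tax Rebate: €289,050 is at or below the €298,600 threshold, so the full €800 applies.
Total: €2,417 + €800 = €3,217.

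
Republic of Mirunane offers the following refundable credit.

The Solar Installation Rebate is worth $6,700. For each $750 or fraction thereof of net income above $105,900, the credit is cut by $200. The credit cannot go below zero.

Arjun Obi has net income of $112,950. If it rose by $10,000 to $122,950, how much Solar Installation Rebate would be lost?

$2,600

At $112,950 — income exceeds $105,900 by $7,050, which is 10 full-or-partial $750 increments; reduction = 10 × $200 = $2,000, leaving $4,700.
At $122,950 — income exceeds $105,900 by $17,050, which is 23 full-or-partial $750 increments; reduction = 23 × $200 = $4,600, leaving $2,100.
Lost: $4,700 − $2,100 = $2,600.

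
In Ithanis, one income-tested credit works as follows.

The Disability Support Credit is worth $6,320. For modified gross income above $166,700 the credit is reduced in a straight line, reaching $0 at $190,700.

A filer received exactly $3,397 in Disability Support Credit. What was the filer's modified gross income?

$3,397 is 3,397/6,320 of the full $6,320, so 2,923/6,320 of the $24,000 range has been used: income = $166,700 + $24,000 × 2,923/6,320 = $177,800.

$177,800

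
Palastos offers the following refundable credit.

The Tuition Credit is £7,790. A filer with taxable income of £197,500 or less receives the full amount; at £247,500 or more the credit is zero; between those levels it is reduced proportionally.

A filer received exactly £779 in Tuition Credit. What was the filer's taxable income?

£242,500

£779 is 779/7,790 of the full £7,790, so 7,011/7,790 of the £50,000 range has been used: income = £197,500 + £50,000 × 7,011/7,790 = £242,500.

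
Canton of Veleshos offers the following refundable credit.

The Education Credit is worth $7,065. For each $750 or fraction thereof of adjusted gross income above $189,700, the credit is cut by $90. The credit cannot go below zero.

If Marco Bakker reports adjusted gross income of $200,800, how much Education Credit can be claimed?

Education Credit: income exceeds $189,700 by $11,100, which is 15 full-or-partial $750 increments; reduction = 15 × $90 = $1,350, leaving $5,715.

$5,715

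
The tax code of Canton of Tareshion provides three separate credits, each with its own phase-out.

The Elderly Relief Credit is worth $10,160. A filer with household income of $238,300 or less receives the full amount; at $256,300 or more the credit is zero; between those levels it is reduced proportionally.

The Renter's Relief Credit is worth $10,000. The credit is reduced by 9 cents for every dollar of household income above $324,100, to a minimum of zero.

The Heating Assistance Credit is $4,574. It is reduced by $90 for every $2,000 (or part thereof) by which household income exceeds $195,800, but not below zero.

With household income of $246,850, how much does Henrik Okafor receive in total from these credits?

Elderly Relief Credit: $246,850 is $8,550 into a $18,000 phase-out range, leaving 9,450/18,000 of the credit: $10,160 × 9,450/18,000 = $5,334.
Renter's Relief Credit: $246,850 is at or below the $324,100 threshold, so the full $10,000 applies.
Heating Assistance Credit: income exceeds $195,800 by $51,050, which is 26 full-or-partial $2,000 increments; reduction = 26 × $90 = $2,340, leaving $2,234.
Total: $5,334 + $10,000 + $2,234 = $17,568.

$17,568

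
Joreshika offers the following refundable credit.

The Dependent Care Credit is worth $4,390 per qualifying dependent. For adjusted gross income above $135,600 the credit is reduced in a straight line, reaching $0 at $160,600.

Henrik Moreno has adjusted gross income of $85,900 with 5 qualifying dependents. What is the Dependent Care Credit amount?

Dependent Care Credit: base = 5 × $4,390 = $21,950. $85,900 is at or below the $135,600 threshold, so the full $21,950 applies.

$21,950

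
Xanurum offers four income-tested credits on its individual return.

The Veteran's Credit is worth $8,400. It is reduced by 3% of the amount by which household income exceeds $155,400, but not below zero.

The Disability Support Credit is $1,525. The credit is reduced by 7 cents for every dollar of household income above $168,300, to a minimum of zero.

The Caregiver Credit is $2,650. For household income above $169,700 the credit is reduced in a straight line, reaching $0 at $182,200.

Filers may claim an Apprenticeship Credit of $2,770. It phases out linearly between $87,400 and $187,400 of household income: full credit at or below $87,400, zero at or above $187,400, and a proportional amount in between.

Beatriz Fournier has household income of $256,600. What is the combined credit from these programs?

Veteran's Credit: 3% of the $101,200 excess over $155,400 is $3,036; credit = $8,400 − $3,036 = $5,364.
Disability Support Credit: 7% of the $88,300 excess over $168,300 is $6,181 ≥ base, so the credit is $0.
Caregiver Credit: $256,600 is at or above $182,200, so the credit is $0.
Apprenticeship Credit: $256,600 is at or above $187,400, so the credit is $0.
Total: $5,364 + $0 + $0 + $0 = $5,364.

$5,364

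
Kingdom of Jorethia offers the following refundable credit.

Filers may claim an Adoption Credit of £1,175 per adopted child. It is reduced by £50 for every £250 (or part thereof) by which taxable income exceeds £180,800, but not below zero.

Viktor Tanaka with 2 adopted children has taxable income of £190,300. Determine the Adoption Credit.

£450

Adoption Credit: base = 2 × £1,175 = £2,350. income exceeds £180,800 by £9,500, which is 38 full-or-partial £250 increments; reduction = 38 × £50 = £1,900, leaving £450.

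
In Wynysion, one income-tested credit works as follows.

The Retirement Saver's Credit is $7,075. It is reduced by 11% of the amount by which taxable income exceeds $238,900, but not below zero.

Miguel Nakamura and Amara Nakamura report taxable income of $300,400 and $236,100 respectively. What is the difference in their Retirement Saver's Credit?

$6,765

Miguel ($300,400): Retirement Saver's Credit: 11% of the $61,500 excess over $238,900 is $6,765; credit = $7,075 − $6,765 = $310.
Amara ($236,100): Retirement Saver's Credit: $236,100 is at or below the $238,900 threshold, so the full $7,075 applies.
Difference: |$310 − $7,075| = $6,765.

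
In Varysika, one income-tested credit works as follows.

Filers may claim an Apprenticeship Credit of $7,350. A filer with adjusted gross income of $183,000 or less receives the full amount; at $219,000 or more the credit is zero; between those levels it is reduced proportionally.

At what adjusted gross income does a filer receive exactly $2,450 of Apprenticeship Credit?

$2,450 is 2,450/7,350 of the full $7,350, so 4,900/7,350 of the $36,000 range has been used: income = $183,000 + $36,000 × 4,900/7,350 = $207,000.

$207,000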